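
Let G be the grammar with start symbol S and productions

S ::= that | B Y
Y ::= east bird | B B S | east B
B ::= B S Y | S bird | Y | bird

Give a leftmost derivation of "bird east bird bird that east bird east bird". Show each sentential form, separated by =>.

S => B Y => B S Y Y => S bird S Y Y => B Y bird S Y Y => bird Y bird S Y Y => bird east bird bird S Y Y => bird east bird bird that Y Y => bird east bird bird that east bird Y => bird east bird bird that east bird east bird

S => B Y   [S ::= B Y]
B Y => B S Y Y   [B ::= B S Y]
B S Y Y => S bird S Y Y   [B ::= S bird]
S bird S Y Y => B Y bird S Y Y   [S ::= B Y]
B Y bird S Y Y => bird Y bird S Y Y   [B ::= bird]
bird Y bird S Y Y => bird east bird bird S Y Y   [Y ::= east bird]
bird east bird bird S Y Y => bird east bird bird that Y Y   [S ::= that]
bird east bird bird that Y Y => bird east bird bird that east bird Y   [Y ::= east bird]
bird east bird bird that east bird Y => bird east bird bird that east bird east bird   [Y ::= east bird]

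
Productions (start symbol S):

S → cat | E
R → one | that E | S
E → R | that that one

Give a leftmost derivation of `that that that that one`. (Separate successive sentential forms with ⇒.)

S ⇒ E ⇒ R ⇒ that E ⇒ that R ⇒ that that E ⇒ that that that that one

S ⇒ E   [S → E]
E ⇒ R   [E → R]
R ⇒ that E   [R → that E]
that E ⇒ that R   [E → R]
that R ⇒ that that E   [R → that E]
that that E ⇒ that that that that one   [E → that that one]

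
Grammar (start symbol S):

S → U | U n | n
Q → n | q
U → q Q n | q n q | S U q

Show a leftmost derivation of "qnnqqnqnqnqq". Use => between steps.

S=>U=>SUq=>UnUq=>SUqnUq=>UUqnUq=>qQnUqnUq=>qnnUqnUq=>qnnqQnqnUq=>qnnqqnqnUq=>qnnqqnqnqnqq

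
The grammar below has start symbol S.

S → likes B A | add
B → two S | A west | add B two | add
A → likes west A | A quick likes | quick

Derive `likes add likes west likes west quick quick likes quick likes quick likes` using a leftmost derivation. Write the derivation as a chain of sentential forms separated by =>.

S => likes B A => likes add A => likes add likes west A => likes add likes west A quick likes => likes add likes west A quick likes quick likes => likes add likes west likes west A quick likes quick likes => likes add likes west likes west A quick likes quick likes quick likes => likes add likes west likes west quick quick likes quick likes quick likes

S => likes B A   [S → likes B A]
likes B A => likes add A   [B → add]
likes add A => likes add likes west A   [A → likes west A]
likes add likes west A => likes add likes west A quick likes   [A → A quick likes]
likes add likes west A quick likes => likes add likes west A quick likes quick likes   [A → A quick likes]
likes add likes west A quick likes quick likes => likes add likes west likes west A quick likes quick likes   [A → likes west A]
likes add likes west likes west A quick likes quick likes => likes add likes west likes west A quick likes quick likes quick likes   [A → A quick likes]
likes add likes west likes west A quick likes quick likes quick likes => likes add likes west likes west quick quick likes quick likes quick likes   [A → quick]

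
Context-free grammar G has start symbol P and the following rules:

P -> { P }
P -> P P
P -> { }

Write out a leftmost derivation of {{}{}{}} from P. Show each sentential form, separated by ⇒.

P ⇒ {P}   [P -> { P }]
{P} ⇒ {PP}   [P -> P P]
{PP} ⇒ {{}P}   [P -> { }]
{{}P} ⇒ {{}PP}   [P -> P P]
{{}PP} ⇒ {{}{}P}   [P -> { }]
{{}{}P} ⇒ {{}{}{}}   [P -> { }]

P ⇒ {P} ⇒ {PP} ⇒ {{}P} ⇒ {{}PP} ⇒ {{}{}P} ⇒ {{}{}{}}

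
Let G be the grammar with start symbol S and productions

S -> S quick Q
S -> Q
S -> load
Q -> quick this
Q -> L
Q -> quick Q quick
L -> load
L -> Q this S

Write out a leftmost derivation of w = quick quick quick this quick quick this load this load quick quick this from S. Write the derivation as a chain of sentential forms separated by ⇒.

S ⇒ S quick Q ⇒ Q quick Q ⇒ L quick Q ⇒ Q this S quick Q ⇒ L this S quick Q ⇒ Q this S this S quick Q ⇒ quick Q quick this S this S quick Q ⇒ quick quick Q quick quick this S this S quick Q ⇒ quick quick quick this quick quick this S this S quick Q ⇒ quick quick quick this quick quick this load this S quick Q ⇒ quick quick quick this quick quick this load this load quick Q ⇒ quick quick quick this quick quick this load this load quick quick this

S ⇒ S quick Q   [S -> S quick Q]
S quick Q ⇒ Q quick Q   [S -> Q]
Q quick Q ⇒ L quick Q   [Q -> L]
L quick Q ⇒ Q this S quick Q   [L -> Q this S]
Q this S quick Q ⇒ L this S quick Q   [Q -> L]
L this S quick Q ⇒ Q this S this S quick Q   [L -> Q this S]
Q this S this S quick Q ⇒ quick Q quick this S this S quick Q   [Q -> quick Q quick]
quick Q quick this S this S quick Q ⇒ quick quick Q quick quick this S this S quick Q   [Q -> quick Q quick]
quick quick Q quick quick this S this S quick Q ⇒ quick quick quick this quick quick this S this S quick Q   [Q -> quick this]
quick quick quick this quick quick this S this S quick Q ⇒ quick quick quick this quick quick this load this S quick Q   [S -> load]
quick quick quick this quick quick this load this S quick Q ⇒ quick quick quick this quick quick this load this load quick Q   [S -> load]
quick quick quick this quick quick this load this load quick Q ⇒ quick quick quick this quick quick this load this load quick quick this   [Q -> quick this]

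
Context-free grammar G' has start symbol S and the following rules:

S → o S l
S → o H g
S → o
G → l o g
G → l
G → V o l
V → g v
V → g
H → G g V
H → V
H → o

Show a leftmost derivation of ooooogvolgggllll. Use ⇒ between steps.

S⇒oSl⇒ooSll⇒oooSlll⇒ooooSllll⇒oooooHgllll⇒oooooGgVgllll⇒oooooVolgVgllll⇒ooooogvolgVgllll⇒ooooogvolgggllll

S ⇒ oSl   [S → o S l]
oSl ⇒ ooSll   [S → o S l]
ooSll ⇒ oooSlll   [S → o S l]
oooSlll ⇒ ooooSllll   [S → o S l]
ooooSllll ⇒ oooooHgllll   [S → o H g]
oooooHgllll ⇒ oooooGgVgllll   [H → G g V]
oooooGgVgllll ⇒ oooooVolgVgllll   [G → V o l]
oooooVolgVgllll ⇒ ooooogvolgVgllll   [V → g v]
ooooogvolgVgllll ⇒ ooooogvolgggllll   [V → g]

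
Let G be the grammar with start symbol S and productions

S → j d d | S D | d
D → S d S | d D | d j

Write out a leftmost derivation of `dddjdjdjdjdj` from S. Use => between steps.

S => SD   [S → S D]
SD => SDD   [S → S D]
SDD => SDDD   [S → S D]
SDDD => SDDDD   [S → S D]
SDDDD => SDDDDD   [S → S D]
SDDDDD => dDDDDD   [S → d]
dDDDDD => ddDDDDD   [D → d D]
ddDDDDD => dddjDDDD   [D → d j]
dddjDDDD => dddjdjDDD   [D → d j]
dddjdjDDD => dddjdjdjDD   [D → d j]
dddjdjdjDD => dddjdjdjdjD   [D → d j]
dddjdjdjdjD => dddjdjdjdjdj   [D → d j]

S => SD => SDD => SDDD => SDDDD => SDDDDD => dDDDDD => ddDDDDD => dddjDDDD => dddjdjDDD => dddjdjdjDD => dddjdjdjdjD => dddjdjdjdjdj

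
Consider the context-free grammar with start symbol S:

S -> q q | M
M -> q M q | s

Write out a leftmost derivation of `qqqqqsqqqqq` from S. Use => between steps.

S => M => qMq => qqMqq => qqqMqqq => qqqqMqqqq => qqqqqMqqqqq => qqqqqsqqqqq

S => M   [S -> M]
M => qMq   [M -> q M q]
qMq => qqMqq   [M -> q M q]
qqMqq => qqqMqqq   [M -> q M q]
qqqMqqq => qqqqMqqqq   [M -> q M q]
qqqqMqqqq => qqqqqMqqqqq   [M -> q M q]
qqqqqMqqqqq => qqqqqsqqqqq   [M -> s]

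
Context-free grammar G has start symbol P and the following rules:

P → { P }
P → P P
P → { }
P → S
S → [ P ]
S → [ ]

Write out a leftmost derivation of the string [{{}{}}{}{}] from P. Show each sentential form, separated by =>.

P=>S=>[P]=>[PP]=>[PPP]=>[{P}PP]=>[{PP}PP]=>[{{}P}PP]=>[{{}{}}PP]=>[{{}{}}{}P]=>[{{}{}}{}{}]

P => S   [P → S]
S => [P]   [S → [ P ]]
[P] => [PP]   [P → P P]
[PP] => [PPP]   [P → P P]
[PPP] => [{P}PP]   [P → { P }]
[{P}PP] => [{PP}PP]   [P → P P]
[{PP}PP] => [{{}P}PP]   [P → { }]
[{{}P}PP] => [{{}{}}PP]   [P → { }]
[{{}{}}PP] => [{{}{}}{}P]   [P → { }]
[{{}{}}{}P] => [{{}{}}{}{}]   [P → { }]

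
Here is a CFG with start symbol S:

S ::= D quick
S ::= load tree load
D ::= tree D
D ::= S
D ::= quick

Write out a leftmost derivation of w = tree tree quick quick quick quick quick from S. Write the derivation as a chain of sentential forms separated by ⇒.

S ⇒ D quick ⇒ S quick ⇒ D quick quick ⇒ S quick quick ⇒ D quick quick quick ⇒ S quick quick quick ⇒ D quick quick quick quick ⇒ tree D quick quick quick quick ⇒ tree tree D quick quick quick quick ⇒ tree tree quick quick quick quick quick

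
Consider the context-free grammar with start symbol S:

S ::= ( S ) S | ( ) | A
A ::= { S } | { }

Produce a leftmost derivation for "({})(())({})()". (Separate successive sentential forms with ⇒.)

S ⇒ (S)S ⇒ (A)S ⇒ ({})S ⇒ ({})(S)S ⇒ ({})(())S ⇒ ({})(())(S)S ⇒ ({})(())(A)S ⇒ ({})(())({})S ⇒ ({})(())({})()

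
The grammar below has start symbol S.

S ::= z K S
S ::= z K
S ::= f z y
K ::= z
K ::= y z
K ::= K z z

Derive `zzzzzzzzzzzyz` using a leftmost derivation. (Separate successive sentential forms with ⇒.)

S ⇒ zKS ⇒ zzS ⇒ zzzKS ⇒ zzzzS ⇒ zzzzzKS ⇒ zzzzzKzzS ⇒ zzzzzKzzzzS ⇒ zzzzzzzzzzS ⇒ zzzzzzzzzzzK ⇒ zzzzzzzzzzzyz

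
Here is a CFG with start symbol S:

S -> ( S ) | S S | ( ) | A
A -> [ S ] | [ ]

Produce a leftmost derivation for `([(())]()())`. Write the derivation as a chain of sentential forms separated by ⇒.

S ⇒ (S)   [S -> ( S )]
(S) ⇒ (SS)   [S -> S S]
(SS) ⇒ (AS)   [S -> A]
(AS) ⇒ ([S]S)   [A -> [ S ]]
([S]S) ⇒ ([(S)]S)   [S -> ( S )]
([(S)]S) ⇒ ([(())]S)   [S -> ( )]
([(())]S) ⇒ ([(())]SS)   [S -> S S]
([(())]SS) ⇒ ([(())]()S)   [S -> ( )]
([(())]()S) ⇒ ([(())]()())   [S -> ( )]

S ⇒ (S) ⇒ (SS) ⇒ (AS) ⇒ ([S]S) ⇒ ([(S)]S) ⇒ ([(())]S) ⇒ ([(())]SS) ⇒ ([(())]()S) ⇒ ([(())]()())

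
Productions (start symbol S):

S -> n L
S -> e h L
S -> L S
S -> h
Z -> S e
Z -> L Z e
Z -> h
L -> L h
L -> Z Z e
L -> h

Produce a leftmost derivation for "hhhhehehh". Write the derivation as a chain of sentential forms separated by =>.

S => LS   [S -> L S]
LS => LhS   [L -> L h]
LhS => ZZehS   [L -> Z Z e]
ZZehS => LZeZehS   [Z -> L Z e]
LZeZehS => LhZeZehS   [L -> L h]
LhZeZehS => LhhZeZehS   [L -> L h]
LhhZeZehS => hhhZeZehS   [L -> h]
hhhZeZehS => hhhheZehS   [Z -> h]
hhhheZehS => hhhhehehS   [Z -> h]
hhhhehehS => hhhhehehh   [S -> h]

S => LS => LhS => ZZehS => LZeZehS => LhZeZehS => LhhZeZehS => hhhZeZehS => hhhheZehS => hhhhehehS => hhhhehehh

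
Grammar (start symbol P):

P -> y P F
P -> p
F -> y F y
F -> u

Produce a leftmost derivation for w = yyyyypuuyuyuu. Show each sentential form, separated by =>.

P => yPF => yyPFF => yyyPFFF => yyyyPFFFF => yyyyyPFFFFF => yyyyypFFFFF => yyyyypuFFFF => yyyyypuuFFF => yyyyypuuyFyFF => yyyyypuuyuyFF => yyyyypuuyuyuF => yyyyypuuyuyuu

P => yPF   [P -> y P F]
yPF => yyPFF   [P -> y P F]
yyPFF => yyyPFFF   [P -> y P F]
yyyPFFF => yyyyPFFFF   [P -> y P F]
yyyyPFFFF => yyyyyPFFFFF   [P -> y P F]
yyyyyPFFFFF => yyyyypFFFFF   [P -> p]
yyyyypFFFFF => yyyyypuFFFF   [F -> u]
yyyyypuFFFF => yyyyypuuFFF   [F -> u]
yyyyypuuFFF => yyyyypuuyFyFF   [F -> y F y]
yyyyypuuyFyFF => yyyyypuuyuyFF   [F -> u]
yyyyypuuyuyFF => yyyyypuuyuyuF   [F -> u]
yyyyypuuyuyuF => yyyyypuuyuyuu   [F -> u]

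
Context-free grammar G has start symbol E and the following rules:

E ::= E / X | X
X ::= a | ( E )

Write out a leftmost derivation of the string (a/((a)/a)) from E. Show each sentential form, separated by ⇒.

E⇒X⇒(E)⇒(E/X)⇒(X/X)⇒(a/X)⇒(a/(E))⇒(a/(E/X))⇒(a/(X/X))⇒(a/((E)/X))⇒(a/((X)/X))⇒(a/((a)/X))⇒(a/((a)/a))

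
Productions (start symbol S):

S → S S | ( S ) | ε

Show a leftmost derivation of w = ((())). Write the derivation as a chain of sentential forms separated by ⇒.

S⇒SS⇒(S)S⇒((S))S⇒(((S)))S⇒((()))S⇒((()))

S ⇒ SS   [S → S S]
SS ⇒ (S)S   [S → ( S )]
(S)S ⇒ ((S))S   [S → ( S )]
((S))S ⇒ (((S)))S   [S → ( S )]
(((S)))S ⇒ ((()))S   [S → ε]
((()))S ⇒ ((()))   [S → ε]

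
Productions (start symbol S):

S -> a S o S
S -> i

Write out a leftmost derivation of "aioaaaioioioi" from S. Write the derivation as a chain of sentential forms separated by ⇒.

S ⇒ aSoS ⇒ aioS ⇒ aioaSoS ⇒ aioaaSoSoS ⇒ aioaaaSoSoSoS ⇒ aioaaaioSoSoS ⇒ aioaaaioioSoS ⇒ aioaaaioioioS ⇒ aioaaaioioioi

S ⇒ aSoS   [S -> a S o S]
aSoS ⇒ aioS   [S -> i]
aioS ⇒ aioaSoS   [S -> a S o S]
aioaSoS ⇒ aioaaSoSoS   [S -> a S o S]
aioaaSoSoS ⇒ aioaaaSoSoSoS   [S -> a S o S]
aioaaaSoSoSoS ⇒ aioaaaioSoSoS   [S -> i]
aioaaaioSoSoS ⇒ aioaaaioioSoS   [S -> i]
aioaaaioioSoS ⇒ aioaaaioioioS   [S -> i]
aioaaaioioioS ⇒ aioaaaioioioi   [S -> i]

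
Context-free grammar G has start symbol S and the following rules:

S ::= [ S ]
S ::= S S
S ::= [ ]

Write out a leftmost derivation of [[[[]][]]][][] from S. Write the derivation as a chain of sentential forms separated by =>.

S => SS   [S ::= S S]
SS => SSS   [S ::= S S]
SSS => [S]SS   [S ::= [ S ]]
[S]SS => [[S]]SS   [S ::= [ S ]]
[[S]]SS => [[SS]]SS   [S ::= S S]
[[SS]]SS => [[[S]S]]SS   [S ::= [ S ]]
[[[S]S]]SS => [[[[]]S]]SS   [S ::= [ ]]
[[[[]]S]]SS => [[[[]][]]]SS   [S ::= [ ]]
[[[[]][]]]SS => [[[[]][]]][]S   [S ::= [ ]]
[[[[]][]]][]S => [[[[]][]]][][]   [S ::= [ ]]

S => SS => SSS => [S]SS => [[S]]SS => [[SS]]SS => [[[S]S]]SS => [[[[]]S]]SS => [[[[]][]]]SS => [[[[]][]]][]S => [[[[]][]]][][]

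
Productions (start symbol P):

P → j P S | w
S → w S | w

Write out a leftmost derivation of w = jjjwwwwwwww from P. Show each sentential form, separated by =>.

P => jPS => jjPSS => jjjPSSS => jjjwSSS => jjjwwSSS => jjjwwwSSS => jjjwwwwSSS => jjjwwwwwSS => jjjwwwwwwS => jjjwwwwwwwS => jjjwwwwwwww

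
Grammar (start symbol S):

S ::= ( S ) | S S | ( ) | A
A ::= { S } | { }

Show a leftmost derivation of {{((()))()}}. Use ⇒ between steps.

S ⇒ A   [S ::= A]
A ⇒ {S}   [A ::= { S }]
{S} ⇒ {A}   [S ::= A]
{A} ⇒ {{S}}   [A ::= { S }]
{{S}} ⇒ {{SS}}   [S ::= S S]
{{SS}} ⇒ {{(S)S}}   [S ::= ( S )]
{{(S)S}} ⇒ {{((S))S}}   [S ::= ( S )]
{{((S))S}} ⇒ {{((()))S}}   [S ::= ( )]
{{((()))S}} ⇒ {{((()))()}}   [S ::= ( )]

S ⇒ A ⇒ {S} ⇒ {A} ⇒ {{S}} ⇒ {{SS}} ⇒ {{(S)S}} ⇒ {{((S))S}} ⇒ {{((()))S}} ⇒ {{((()))()}}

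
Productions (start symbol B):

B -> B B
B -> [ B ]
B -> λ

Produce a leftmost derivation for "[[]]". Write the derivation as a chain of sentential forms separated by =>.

B => [B] => [[B]] => [[]]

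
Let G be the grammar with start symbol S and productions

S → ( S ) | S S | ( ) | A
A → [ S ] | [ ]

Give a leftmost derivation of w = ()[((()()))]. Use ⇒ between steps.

S⇒SS⇒()S⇒()A⇒()[S]⇒()[(S)]⇒()[((S))]⇒()[((SS))]⇒()[((()S))]⇒()[((()()))]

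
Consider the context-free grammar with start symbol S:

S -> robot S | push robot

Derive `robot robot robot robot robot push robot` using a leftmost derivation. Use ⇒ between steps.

S ⇒ robot S ⇒ robot robot S ⇒ robot robot robot S ⇒ robot robot robot robot S ⇒ robot robot robot robot robot S ⇒ robot robot robot robot robot push robot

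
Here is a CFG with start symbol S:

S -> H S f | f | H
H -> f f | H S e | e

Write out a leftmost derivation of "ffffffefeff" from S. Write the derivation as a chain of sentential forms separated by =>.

S => HSf   [S -> H S f]
HSf => HSeSf   [H -> H S e]
HSeSf => HSeSeSf   [H -> H S e]
HSeSeSf => ffSeSeSf   [H -> f f]
ffSeSeSf => ffHSfeSeSf   [S -> H S f]
ffHSfeSeSf => ffffSfeSeSf   [H -> f f]
ffffSfeSeSf => ffffffeSeSf   [S -> f]
ffffffeSeSf => ffffffefeSf   [S -> f]
ffffffefeSf => ffffffefeff   [S -> f]

S => HSf => HSeSf => HSeSeSf => ffSeSeSf => ffHSfeSeSf => ffffSfeSeSf => ffffffeSeSf => ffffffefeSf => ffffffefeff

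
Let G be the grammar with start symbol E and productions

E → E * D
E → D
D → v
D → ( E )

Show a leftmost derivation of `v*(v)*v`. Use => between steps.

E => E*D => E*D*D => D*D*D => v*D*D => v*(E)*D => v*(D)*D => v*(v)*D => v*(v)*v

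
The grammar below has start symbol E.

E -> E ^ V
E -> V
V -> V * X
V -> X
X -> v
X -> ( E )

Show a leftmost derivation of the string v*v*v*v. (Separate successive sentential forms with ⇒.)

E ⇒ V ⇒ V*X ⇒ V*X*X ⇒ V*X*X*X ⇒ X*X*X*X ⇒ v*X*X*X ⇒ v*v*X*X ⇒ v*v*v*X ⇒ v*v*v*v

E ⇒ V   [E -> V]
V ⇒ V*X   [V -> V * X]
V*X ⇒ V*X*X   [V -> V * X]
V*X*X ⇒ V*X*X*X   [V -> V * X]
V*X*X*X ⇒ X*X*X*X   [V -> X]
X*X*X*X ⇒ v*X*X*X   [X -> v]
v*X*X*X ⇒ v*v*X*X   [X -> v]
v*v*X*X ⇒ v*v*v*X   [X -> v]
v*v*v*X ⇒ v*v*v*v   [X -> v]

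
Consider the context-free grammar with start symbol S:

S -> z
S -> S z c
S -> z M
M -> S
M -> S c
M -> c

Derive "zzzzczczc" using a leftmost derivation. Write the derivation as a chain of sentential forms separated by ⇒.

S ⇒ Szc ⇒ zMzc ⇒ zSzc ⇒ zSzczc ⇒ zzMzczc ⇒ zzSzczc ⇒ zzSzczczc ⇒ zzzzczczc

S ⇒ Szc   [S -> S z c]
Szc ⇒ zMzc   [S -> z M]
zMzc ⇒ zSzc   [M -> S]
zSzc ⇒ zSzczc   [S -> S z c]
zSzczc ⇒ zzMzczc   [S -> z M]
zzMzczc ⇒ zzSzczc   [M -> S]
zzSzczc ⇒ zzSzczczc   [S -> S z c]
zzSzczczc ⇒ zzzzczczc   [S -> z]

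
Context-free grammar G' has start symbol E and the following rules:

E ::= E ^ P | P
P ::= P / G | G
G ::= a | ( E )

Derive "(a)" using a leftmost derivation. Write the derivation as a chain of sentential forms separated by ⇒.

E ⇒ P ⇒ G ⇒ (E) ⇒ (P) ⇒ (G) ⇒ (a)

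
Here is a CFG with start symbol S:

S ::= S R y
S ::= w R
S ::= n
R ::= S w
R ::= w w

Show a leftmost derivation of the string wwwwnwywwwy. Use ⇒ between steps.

S⇒SRy⇒wRRy⇒wSwRy⇒wSRywRy⇒wwRRywRy⇒wwwwRywRy⇒wwwwSwywRy⇒wwwwnwywRy⇒wwwwnwywwwy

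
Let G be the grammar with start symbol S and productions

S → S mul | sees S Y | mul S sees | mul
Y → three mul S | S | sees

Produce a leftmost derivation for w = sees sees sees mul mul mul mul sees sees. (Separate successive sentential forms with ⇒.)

S ⇒ sees S Y ⇒ sees sees S Y Y ⇒ sees sees S mul Y Y ⇒ sees sees S mul mul Y Y ⇒ sees sees sees S Y mul mul Y Y ⇒ sees sees sees mul Y mul mul Y Y ⇒ sees sees sees mul S mul mul Y Y ⇒ sees sees sees mul mul mul mul Y Y ⇒ sees sees sees mul mul mul mul sees Y ⇒ sees sees sees mul mul mul mul sees sees

S ⇒ sees S Y   [S → sees S Y]
sees S Y ⇒ sees sees S Y Y   [S → sees S Y]
sees sees S Y Y ⇒ sees sees S mul Y Y   [S → S mul]
sees sees S mul Y Y ⇒ sees sees S mul mul Y Y   [S → S mul]
sees sees S mul mul Y Y ⇒ sees sees sees S Y mul mul Y Y   [S → sees S Y]
sees sees sees S Y mul mul Y Y ⇒ sees sees sees mul Y mul mul Y Y   [S → mul]
sees sees sees mul Y mul mul Y Y ⇒ sees sees sees mul S mul mul Y Y   [Y → S]
sees sees sees mul S mul mul Y Y ⇒ sees sees sees mul mul mul mul Y Y   [S → mul]
sees sees sees mul mul mul mul Y Y ⇒ sees sees sees mul mul mul mul sees Y   [Y → sees]
sees sees sees mul mul mul mul sees Y ⇒ sees sees sees mul mul mul mul sees sees   [Y → sees]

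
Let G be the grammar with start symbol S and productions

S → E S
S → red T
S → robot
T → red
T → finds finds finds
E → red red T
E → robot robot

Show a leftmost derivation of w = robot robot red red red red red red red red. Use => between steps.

S => E S   [S → E S]
E S => robot robot S   [E → robot robot]
robot robot S => robot robot E S   [S → E S]
robot robot E S => robot robot red red T S   [E → red red T]
robot robot red red T S => robot robot red red red S   [T → red]
robot robot red red red S => robot robot red red red E S   [S → E S]
robot robot red red red E S => robot robot red red red red red T S   [E → red red T]
robot robot red red red red red T S => robot robot red red red red red red S   [T → red]
robot robot red red red red red red S => robot robot red red red red red red red T   [S → red T]
robot robot red red red red red red red T => robot robot red red red red red red red red   [T → red]

S => E S => robot robot S => robot robot E S => robot robot red red T S => robot robot red red red S => robot robot red red red E S => robot robot red red red red red T S => robot robot red red red red red red S => robot robot red red red red red red red T => robot robot red red red red red red red red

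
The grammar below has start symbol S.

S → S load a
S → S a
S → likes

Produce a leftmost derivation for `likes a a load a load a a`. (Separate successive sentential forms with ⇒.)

S ⇒ S a ⇒ S load a a ⇒ S load a load a a ⇒ S a load a load a a ⇒ S a a load a load a a ⇒ likes a a load a load a a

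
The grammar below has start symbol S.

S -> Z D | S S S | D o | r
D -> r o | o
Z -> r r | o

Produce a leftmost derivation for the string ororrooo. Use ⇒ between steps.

S ⇒ SSS ⇒ ZDSS ⇒ oDSS ⇒ oroSS ⇒ oroZDS ⇒ ororrDS ⇒ ororroS ⇒ ororroDo ⇒ ororrooo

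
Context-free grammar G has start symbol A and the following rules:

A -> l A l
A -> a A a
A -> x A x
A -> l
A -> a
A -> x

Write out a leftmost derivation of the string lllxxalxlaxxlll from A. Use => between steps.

A => lAl => llAll => lllAlll => lllxAxlll => lllxxAxxlll => lllxxaAaxxlll => lllxxalAlaxxlll => lllxxalxlaxxlll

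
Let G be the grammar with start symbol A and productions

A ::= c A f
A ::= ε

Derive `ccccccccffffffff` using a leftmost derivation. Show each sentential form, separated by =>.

A => cAf => ccAff => cccAfff => ccccAffff => cccccAfffff => ccccccAffffff => cccccccAfffffff => ccccccccAffffffff => ccccccccffffffff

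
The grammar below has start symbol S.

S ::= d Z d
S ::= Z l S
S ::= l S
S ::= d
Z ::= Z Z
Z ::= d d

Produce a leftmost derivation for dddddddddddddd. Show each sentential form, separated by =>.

S => dZd   [S ::= d Z d]
dZd => dZZd   [Z ::= Z Z]
dZZd => dZZZd   [Z ::= Z Z]
dZZZd => dddZZd   [Z ::= d d]
dddZZd => dddZZZd   [Z ::= Z Z]
dddZZZd => dddZZZZd   [Z ::= Z Z]
dddZZZZd => dddddZZZd   [Z ::= d d]
dddddZZZd => dddddZZZZd   [Z ::= Z Z]
dddddZZZZd => dddddddZZZd   [Z ::= d d]
dddddddZZZd => dddddddddZZd   [Z ::= d d]
dddddddddZZd => dddddddddddZd   [Z ::= d d]
dddddddddddZd => dddddddddddddd   [Z ::= d d]

S => dZd => dZZd => dZZZd => dddZZd => dddZZZd => dddZZZZd => dddddZZZd => dddddZZZZd => dddddddZZZd => dddddddddZZd => dddddddddddZd => dddddddddddddd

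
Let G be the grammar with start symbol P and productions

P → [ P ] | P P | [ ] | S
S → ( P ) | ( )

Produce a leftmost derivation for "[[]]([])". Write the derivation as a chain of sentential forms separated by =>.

P => PP   [P → P P]
PP => [P]P   [P → [ P ]]
[P]P => [[]]P   [P → [ ]]
[[]]P => [[]]S   [P → S]
[[]]S => [[]](P)   [S → ( P )]
[[]](P) => [[]]([])   [P → [ ]]

P => PP => [P]P => [[]]P => [[]]S => [[]](P) => [[]]([])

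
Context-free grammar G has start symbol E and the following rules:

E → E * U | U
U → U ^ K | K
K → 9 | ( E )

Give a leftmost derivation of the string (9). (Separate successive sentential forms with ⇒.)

E ⇒ U ⇒ K ⇒ (E) ⇒ (U) ⇒ (K) ⇒ (9)

E ⇒ U   [E → U]
U ⇒ K   [U → K]
K ⇒ (E)   [K → ( E )]
(E) ⇒ (U)   [E → U]
(U) ⇒ (K)   [U → K]
(K) ⇒ (9)   [K → 9]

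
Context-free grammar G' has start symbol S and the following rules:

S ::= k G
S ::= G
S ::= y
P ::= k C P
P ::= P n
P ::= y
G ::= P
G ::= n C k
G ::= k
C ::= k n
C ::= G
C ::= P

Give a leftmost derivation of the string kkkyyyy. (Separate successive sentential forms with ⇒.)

S ⇒ G   [S ::= G]
G ⇒ P   [G ::= P]
P ⇒ kCP   [P ::= k C P]
kCP ⇒ kPP   [C ::= P]
kPP ⇒ kkCPP   [P ::= k C P]
kkCPP ⇒ kkGPP   [C ::= G]
kkGPP ⇒ kkPPP   [G ::= P]
kkPPP ⇒ kkkCPPP   [P ::= k C P]
kkkCPPP ⇒ kkkGPPP   [C ::= G]
kkkGPPP ⇒ kkkPPPP   [G ::= P]
kkkPPPP ⇒ kkkyPPP   [P ::= y]
kkkyPPP ⇒ kkkyyPP   [P ::= y]
kkkyyPP ⇒ kkkyyyP   [P ::= y]
kkkyyyP ⇒ kkkyyyy   [P ::= y]

S ⇒ G ⇒ P ⇒ kCP ⇒ kPP ⇒ kkCPP ⇒ kkGPP ⇒ kkPPP ⇒ kkkCPPP ⇒ kkkGPPP ⇒ kkkPPPP ⇒ kkkyPPP ⇒ kkkyyPP ⇒ kkkyyyP ⇒ kkkyyyy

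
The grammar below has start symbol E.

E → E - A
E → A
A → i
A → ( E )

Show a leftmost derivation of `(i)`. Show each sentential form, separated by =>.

E => A => (E) => (A) => (i)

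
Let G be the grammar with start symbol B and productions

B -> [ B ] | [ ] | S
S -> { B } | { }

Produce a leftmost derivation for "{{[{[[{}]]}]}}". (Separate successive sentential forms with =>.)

B => S => {B} => {S} => {{B}} => {{[B]}} => {{[S]}} => {{[{B}]}} => {{[{[B]}]}} => {{[{[[B]]}]}} => {{[{[[S]]}]}} => {{[{[[{}]]}]}}

B => S   [B -> S]
S => {B}   [S -> { B }]
{B} => {S}   [B -> S]
{S} => {{B}}   [S -> { B }]
{{B}} => {{[B]}}   [B -> [ B ]]
{{[B]}} => {{[S]}}   [B -> S]
{{[S]}} => {{[{B}]}}   [S -> { B }]
{{[{B}]}} => {{[{[B]}]}}   [B -> [ B ]]
{{[{[B]}]}} => {{[{[[B]]}]}}   [B -> [ B ]]
{{[{[[B]]}]}} => {{[{[[S]]}]}}   [B -> S]
{{[{[[S]]}]}} => {{[{[[{}]]}]}}   [S -> { }]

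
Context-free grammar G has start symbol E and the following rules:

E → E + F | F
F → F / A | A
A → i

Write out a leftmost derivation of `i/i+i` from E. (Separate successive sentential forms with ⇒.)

E ⇒ E+F ⇒ F+F ⇒ F/A+F ⇒ A/A+F ⇒ i/A+F ⇒ i/i+F ⇒ i/i+A ⇒ i/i+i

E ⇒ E+F   [E → E + F]
E+F ⇒ F+F   [E → F]
F+F ⇒ F/A+F   [F → F / A]
F/A+F ⇒ A/A+F   [F → A]
A/A+F ⇒ i/A+F   [A → i]
i/A+F ⇒ i/i+F   [A → i]
i/i+F ⇒ i/i+A   [F → A]
i/i+A ⇒ i/i+i   [A → i]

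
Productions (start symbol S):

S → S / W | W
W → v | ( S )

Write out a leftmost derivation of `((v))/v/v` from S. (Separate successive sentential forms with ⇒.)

S ⇒ S/W ⇒ S/W/W ⇒ W/W/W ⇒ (S)/W/W ⇒ (W)/W/W ⇒ ((S))/W/W ⇒ ((W))/W/W ⇒ ((v))/W/W ⇒ ((v))/v/W ⇒ ((v))/v/v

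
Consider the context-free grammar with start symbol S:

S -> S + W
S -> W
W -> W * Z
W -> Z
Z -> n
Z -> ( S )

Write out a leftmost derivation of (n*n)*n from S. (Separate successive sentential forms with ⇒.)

S ⇒ W   [S -> W]
W ⇒ W*Z   [W -> W * Z]
W*Z ⇒ Z*Z   [W -> Z]
Z*Z ⇒ (S)*Z   [Z -> ( S )]
(S)*Z ⇒ (W)*Z   [S -> W]
(W)*Z ⇒ (W*Z)*Z   [W -> W * Z]
(W*Z)*Z ⇒ (Z*Z)*Z   [W -> Z]
(Z*Z)*Z ⇒ (n*Z)*Z   [Z -> n]
(n*Z)*Z ⇒ (n*n)*Z   [Z -> n]
(n*n)*Z ⇒ (n*n)*n   [Z -> n]

S⇒W⇒W*Z⇒Z*Z⇒(S)*Z⇒(W)*Z⇒(W*Z)*Z⇒(Z*Z)*Z⇒(n*Z)*Z⇒(n*n)*Z⇒(n*n)*n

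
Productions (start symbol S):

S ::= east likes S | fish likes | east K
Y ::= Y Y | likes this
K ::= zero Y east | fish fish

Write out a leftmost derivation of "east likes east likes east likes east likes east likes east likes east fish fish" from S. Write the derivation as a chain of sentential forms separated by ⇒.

S ⇒ east likes S   [S ::= east likes S]
east likes S ⇒ east likes east likes S   [S ::= east likes S]
east likes east likes S ⇒ east likes east likes east likes S   [S ::= east likes S]
east likes east likes east likes S ⇒ east likes east likes east likes east likes S   [S ::= east likes S]
east likes east likes east likes east likes S ⇒ east likes east likes east likes east likes east likes S   [S ::= east likes S]
east likes east likes east likes east likes east likes S ⇒ east likes east likes east likes east likes east likes east likes S   [S ::= east likes S]
east likes east likes east likes east likes east likes east likes S ⇒ east likes east likes east likes east likes east likes east likes east K   [S ::= east K]
east likes east likes east likes east likes east likes east likes east K ⇒ east likes east likes east likes east likes east likes east likes east fish fish   [K ::= fish fish]

S ⇒ east likes S ⇒ east likes east likes S ⇒ east likes east likes east likes S ⇒ east likes east likes east likes east likes S ⇒ east likes east likes east likes east likes east likes S ⇒ east likes east likes east likes east likes east likes east likes S ⇒ east likes east likes east likes east likes east likes east likes east K ⇒ east likes east likes east likes east likes east likes east likes east fish fish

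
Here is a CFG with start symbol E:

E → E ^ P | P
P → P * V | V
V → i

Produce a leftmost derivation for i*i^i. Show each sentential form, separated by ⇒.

E ⇒ E^P ⇒ P^P ⇒ P*V^P ⇒ V*V^P ⇒ i*V^P ⇒ i*i^P ⇒ i*i^V ⇒ i*i^i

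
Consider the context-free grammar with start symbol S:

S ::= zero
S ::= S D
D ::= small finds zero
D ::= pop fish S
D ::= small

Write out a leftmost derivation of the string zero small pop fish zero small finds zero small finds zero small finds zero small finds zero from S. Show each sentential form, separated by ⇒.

S ⇒ S D ⇒ S D D ⇒ zero D D ⇒ zero small D ⇒ zero small pop fish S ⇒ zero small pop fish S D ⇒ zero small pop fish S D D ⇒ zero small pop fish S D D D ⇒ zero small pop fish S D D D D ⇒ zero small pop fish zero D D D D ⇒ zero small pop fish zero small finds zero D D D ⇒ zero small pop fish zero small finds zero small finds zero D D ⇒ zero small pop fish zero small finds zero small finds zero small finds zero D ⇒ zero small pop fish zero small finds zero small finds zero small finds zero small finds zero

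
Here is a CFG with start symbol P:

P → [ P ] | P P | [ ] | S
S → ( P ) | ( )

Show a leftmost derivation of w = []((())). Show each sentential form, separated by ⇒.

P⇒PP⇒[]P⇒[]S⇒[](P)⇒[](S)⇒[]((P))⇒[]((S))⇒[]((()))

P ⇒ PP   [P → P P]
PP ⇒ []P   [P → [ ]]
[]P ⇒ []S   [P → S]
[]S ⇒ [](P)   [S → ( P )]
[](P) ⇒ [](S)   [P → S]
[](S) ⇒ []((P))   [S → ( P )]
[]((P)) ⇒ []((S))   [P → S]
[]((S)) ⇒ []((()))   [S → ( )]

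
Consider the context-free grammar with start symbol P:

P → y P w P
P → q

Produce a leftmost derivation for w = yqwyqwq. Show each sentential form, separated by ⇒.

P ⇒ yPwP   [P → y P w P]
yPwP ⇒ yqwP   [P → q]
yqwP ⇒ yqwyPwP   [P → y P w P]
yqwyPwP ⇒ yqwyqwP   [P → q]
yqwyqwP ⇒ yqwyqwq   [P → q]

P⇒yPwP⇒yqwP⇒yqwyPwP⇒yqwyqwP⇒yqwyqwq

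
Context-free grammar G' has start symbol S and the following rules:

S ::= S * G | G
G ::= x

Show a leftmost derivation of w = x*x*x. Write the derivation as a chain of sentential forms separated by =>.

S => S*G   [S ::= S * G]
S*G => S*G*G   [S ::= S * G]
S*G*G => G*G*G   [S ::= G]
G*G*G => x*G*G   [G ::= x]
x*G*G => x*x*G   [G ::= x]
x*x*G => x*x*x   [G ::= x]

S => S*G => S*G*G => G*G*G => x*G*G => x*x*G => x*x*x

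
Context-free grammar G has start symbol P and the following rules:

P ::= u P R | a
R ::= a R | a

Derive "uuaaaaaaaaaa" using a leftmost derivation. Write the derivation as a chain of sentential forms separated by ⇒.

P⇒uPR⇒uuPRR⇒uuaRR⇒uuaaR⇒uuaaaR⇒uuaaaaR⇒uuaaaaaR⇒uuaaaaaaR⇒uuaaaaaaaR⇒uuaaaaaaaaR⇒uuaaaaaaaaaR⇒uuaaaaaaaaaa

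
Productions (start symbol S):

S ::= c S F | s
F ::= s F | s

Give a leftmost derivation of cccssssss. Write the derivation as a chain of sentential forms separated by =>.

S => cSF => ccSFF => cccSFFF => cccsFFF => cccssFFF => cccsssFF => cccssssF => cccsssssF => cccssssss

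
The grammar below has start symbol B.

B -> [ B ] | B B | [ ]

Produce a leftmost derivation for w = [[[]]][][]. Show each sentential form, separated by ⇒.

B⇒BB⇒[B]B⇒[[B]]B⇒[[[]]]B⇒[[[]]]BB⇒[[[]]][]B⇒[[[]]][][]

B ⇒ BB   [B -> B B]
BB ⇒ [B]B   [B -> [ B ]]
[B]B ⇒ [[B]]B   [B -> [ B ]]
[[B]]B ⇒ [[[]]]B   [B -> [ ]]
[[[]]]B ⇒ [[[]]]BB   [B -> B B]
[[[]]]BB ⇒ [[[]]][]B   [B -> [ ]]
[[[]]][]B ⇒ [[[]]][][]   [B -> [ ]]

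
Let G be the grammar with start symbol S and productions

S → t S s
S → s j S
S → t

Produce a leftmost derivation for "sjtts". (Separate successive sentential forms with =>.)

S => sjS => sjtSs => sjtts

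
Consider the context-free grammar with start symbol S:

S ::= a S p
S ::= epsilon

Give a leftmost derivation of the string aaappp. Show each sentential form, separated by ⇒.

S ⇒ aSp   [S ::= a S p]
aSp ⇒ aaSpp   [S ::= a S p]
aaSpp ⇒ aaaSppp   [S ::= a S p]
aaaSppp ⇒ aaappp   [S ::= epsilon]

S⇒aSp⇒aaSpp⇒aaaSppp⇒aaappp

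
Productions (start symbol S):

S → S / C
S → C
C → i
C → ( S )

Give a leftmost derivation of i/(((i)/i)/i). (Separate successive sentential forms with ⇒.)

S ⇒ S/C ⇒ C/C ⇒ i/C ⇒ i/(S) ⇒ i/(S/C) ⇒ i/(C/C) ⇒ i/((S)/C) ⇒ i/((S/C)/C) ⇒ i/((C/C)/C) ⇒ i/(((S)/C)/C) ⇒ i/(((C)/C)/C) ⇒ i/(((i)/C)/C) ⇒ i/(((i)/i)/C) ⇒ i/(((i)/i)/i)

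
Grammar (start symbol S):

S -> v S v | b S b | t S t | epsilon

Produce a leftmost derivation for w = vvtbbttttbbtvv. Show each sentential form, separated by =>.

S=>vSv=>vvSvv=>vvtStvv=>vvtbSbtvv=>vvtbbSbbtvv=>vvtbbtStbbtvv=>vvtbbttSttbbtvv=>vvtbbttttbbtvv

S => vSv   [S -> v S v]
vSv => vvSvv   [S -> v S v]
vvSvv => vvtStvv   [S -> t S t]
vvtStvv => vvtbSbtvv   [S -> b S b]
vvtbSbtvv => vvtbbSbbtvv   [S -> b S b]
vvtbbSbbtvv => vvtbbtStbbtvv   [S -> t S t]
vvtbbtStbbtvv => vvtbbttSttbbtvv   [S -> t S t]
vvtbbttSttbbtvv => vvtbbttttbbtvv   [S -> epsilon]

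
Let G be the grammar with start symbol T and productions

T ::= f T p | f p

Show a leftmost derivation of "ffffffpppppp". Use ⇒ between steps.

T⇒fTp⇒ffTpp⇒fffTppp⇒ffffTpppp⇒fffffTppppp⇒ffffffpppppp

T ⇒ fTp   [T ::= f T p]
fTp ⇒ ffTpp   [T ::= f T p]
ffTpp ⇒ fffTppp   [T ::= f T p]
fffTppp ⇒ ffffTpppp   [T ::= f T p]
ffffTpppp ⇒ fffffTppppp   [T ::= f T p]
fffffTppppp ⇒ ffffffpppppp   [T ::= f p]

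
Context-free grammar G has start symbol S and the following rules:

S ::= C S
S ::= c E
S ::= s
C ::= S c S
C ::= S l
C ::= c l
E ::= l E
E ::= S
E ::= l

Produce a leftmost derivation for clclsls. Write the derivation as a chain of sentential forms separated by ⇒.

S⇒cE⇒clE⇒clS⇒clCS⇒clSlS⇒clCSlS⇒clclSlS⇒clclslS⇒clclsls

S ⇒ cE   [S ::= c E]
cE ⇒ clE   [E ::= l E]
clE ⇒ clS   [E ::= S]
clS ⇒ clCS   [S ::= C S]
clCS ⇒ clSlS   [C ::= S l]
clSlS ⇒ clCSlS   [S ::= C S]
clCSlS ⇒ clclSlS   [C ::= c l]
clclSlS ⇒ clclslS   [S ::= s]
clclslS ⇒ clclsls   [S ::= s]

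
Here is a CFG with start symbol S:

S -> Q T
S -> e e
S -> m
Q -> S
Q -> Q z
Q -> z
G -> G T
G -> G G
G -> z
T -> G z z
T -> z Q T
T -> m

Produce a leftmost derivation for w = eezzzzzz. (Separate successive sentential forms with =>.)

S => QT => QzT => QzzT => QzzzT => SzzzT => eezzzT => eezzzGzz => eezzzzzz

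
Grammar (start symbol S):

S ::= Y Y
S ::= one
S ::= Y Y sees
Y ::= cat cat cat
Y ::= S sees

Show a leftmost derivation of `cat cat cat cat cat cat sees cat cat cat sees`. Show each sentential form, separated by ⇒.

S ⇒ Y Y sees   [S ::= Y Y sees]
Y Y sees ⇒ S sees Y sees   [Y ::= S sees]
S sees Y sees ⇒ Y Y sees Y sees   [S ::= Y Y]
Y Y sees Y sees ⇒ cat cat cat Y sees Y sees   [Y ::= cat cat cat]
cat cat cat Y sees Y sees ⇒ cat cat cat cat cat cat sees Y sees   [Y ::= cat cat cat]
cat cat cat cat cat cat sees Y sees ⇒ cat cat cat cat cat cat sees cat cat cat sees   [Y ::= cat cat cat]

S ⇒ Y Y sees ⇒ S sees Y sees ⇒ Y Y sees Y sees ⇒ cat cat cat Y sees Y sees ⇒ cat cat cat cat cat cat sees Y sees ⇒ cat cat cat cat cat cat sees cat cat cat sees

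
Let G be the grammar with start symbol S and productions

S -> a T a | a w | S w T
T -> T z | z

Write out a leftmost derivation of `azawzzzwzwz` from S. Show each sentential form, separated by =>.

S => SwT   [S -> S w T]
SwT => SwTwT   [S -> S w T]
SwTwT => SwTwTwT   [S -> S w T]
SwTwTwT => aTawTwTwT   [S -> a T a]
aTawTwTwT => azawTwTwT   [T -> z]
azawTwTwT => azawTzwTwT   [T -> T z]
azawTzwTwT => azawTzzwTwT   [T -> T z]
azawTzzwTwT => azawzzzwTwT   [T -> z]
azawzzzwTwT => azawzzzwzwT   [T -> z]
azawzzzwzwT => azawzzzwzwz   [T -> z]

S=>SwT=>SwTwT=>SwTwTwT=>aTawTwTwT=>azawTwTwT=>azawTzwTwT=>azawTzzwTwT=>azawzzzwTwT=>azawzzzwzwT=>azawzzzwzwz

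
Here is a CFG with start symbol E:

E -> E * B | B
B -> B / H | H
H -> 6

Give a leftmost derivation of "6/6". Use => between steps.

E=>B=>B/H=>H/H=>6/H=>6/6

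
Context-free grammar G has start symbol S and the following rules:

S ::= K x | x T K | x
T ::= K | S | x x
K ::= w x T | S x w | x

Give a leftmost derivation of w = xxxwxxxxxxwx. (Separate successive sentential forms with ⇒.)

S ⇒ Kx ⇒ Sxwx ⇒ xTKxwx ⇒ xSKxwx ⇒ xxTKKxwx ⇒ xxSKKxwx ⇒ xxxTKKKxwx ⇒ xxxKKKKxwx ⇒ xxxwxTKKKxwx ⇒ xxxwxSKKKxwx ⇒ xxxwxxKKKxwx ⇒ xxxwxxxKKxwx ⇒ xxxwxxxxKxwx ⇒ xxxwxxxxxxwx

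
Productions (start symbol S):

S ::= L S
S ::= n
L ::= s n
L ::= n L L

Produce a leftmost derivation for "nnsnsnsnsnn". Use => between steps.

S => LS => nLLS => nnLLLS => nnsnLLS => nnsnsnLS => nnsnsnsnS => nnsnsnsnLS => nnsnsnsnsnS => nnsnsnsnsnn

S => LS   [S ::= L S]
LS => nLLS   [L ::= n L L]
nLLS => nnLLLS   [L ::= n L L]
nnLLLS => nnsnLLS   [L ::= s n]
nnsnLLS => nnsnsnLS   [L ::= s n]
nnsnsnLS => nnsnsnsnS   [L ::= s n]
nnsnsnsnS => nnsnsnsnLS   [S ::= L S]
nnsnsnsnLS => nnsnsnsnsnS   [L ::= s n]
nnsnsnsnsnS => nnsnsnsnsnn   [S ::= n]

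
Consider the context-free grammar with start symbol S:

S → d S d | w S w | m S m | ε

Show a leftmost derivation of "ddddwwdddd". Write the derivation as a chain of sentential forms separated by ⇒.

S ⇒ dSd   [S → d S d]
dSd ⇒ ddSdd   [S → d S d]
ddSdd ⇒ dddSddd   [S → d S d]
dddSddd ⇒ ddddSdddd   [S → d S d]
ddddSdddd ⇒ ddddwSwdddd   [S → w S w]
ddddwSwdddd ⇒ ddddwwdddd   [S → ε]

S ⇒ dSd ⇒ ddSdd ⇒ dddSddd ⇒ ddddSdddd ⇒ ddddwSwdddd ⇒ ddddwwdddd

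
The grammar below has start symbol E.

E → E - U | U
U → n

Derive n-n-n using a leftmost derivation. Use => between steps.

E => E-U => E-U-U => U-U-U => n-U-U => n-n-U => n-n-n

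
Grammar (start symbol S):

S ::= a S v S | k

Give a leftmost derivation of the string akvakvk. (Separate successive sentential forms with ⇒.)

S ⇒ aSvS   [S ::= a S v S]
aSvS ⇒ akvS   [S ::= k]
akvS ⇒ akvaSvS   [S ::= a S v S]
akvaSvS ⇒ akvakvS   [S ::= k]
akvakvS ⇒ akvakvk   [S ::= k]

S ⇒ aSvS ⇒ akvS ⇒ akvaSvS ⇒ akvakvS ⇒ akvakvk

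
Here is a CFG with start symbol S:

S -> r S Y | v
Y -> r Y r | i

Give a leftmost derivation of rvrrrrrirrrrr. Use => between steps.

S => rSY => rvY => rvrYr => rvrrYrr => rvrrrYrrr => rvrrrrYrrrr => rvrrrrrYrrrrr => rvrrrrrirrrrr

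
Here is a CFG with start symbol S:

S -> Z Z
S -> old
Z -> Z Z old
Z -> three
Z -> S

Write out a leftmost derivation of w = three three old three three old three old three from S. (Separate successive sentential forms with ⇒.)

S ⇒ Z Z ⇒ Z Z old Z ⇒ Z Z old Z old Z ⇒ S Z old Z old Z ⇒ Z Z Z old Z old Z ⇒ Z Z old Z Z old Z old Z ⇒ three Z old Z Z old Z old Z ⇒ three three old Z Z old Z old Z ⇒ three three old three Z old Z old Z ⇒ three three old three three old Z old Z ⇒ three three old three three old three old Z ⇒ three three old three three old three old three

S ⇒ Z Z   [S -> Z Z]
Z Z ⇒ Z Z old Z   [Z -> Z Z old]
Z Z old Z ⇒ Z Z old Z old Z   [Z -> Z Z old]
Z Z old Z old Z ⇒ S Z old Z old Z   [Z -> S]
S Z old Z old Z ⇒ Z Z Z old Z old Z   [S -> Z Z]
Z Z Z old Z old Z ⇒ Z Z old Z Z old Z old Z   [Z -> Z Z old]
Z Z old Z Z old Z old Z ⇒ three Z old Z Z old Z old Z   [Z -> three]
three Z old Z Z old Z old Z ⇒ three three old Z Z old Z old Z   [Z -> three]
three three old Z Z old Z old Z ⇒ three three old three Z old Z old Z   [Z -> three]
three three old three Z old Z old Z ⇒ three three old three three old Z old Z   [Z -> three]
three three old three three old Z old Z ⇒ three three old three three old three old Z   [Z -> three]
three three old three three old three old Z ⇒ three three old three three old three old three   [Z -> three]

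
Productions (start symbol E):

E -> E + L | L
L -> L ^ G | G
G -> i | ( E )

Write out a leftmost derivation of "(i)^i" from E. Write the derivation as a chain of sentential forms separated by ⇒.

E⇒L⇒L^G⇒G^G⇒(E)^G⇒(L)^G⇒(G)^G⇒(i)^G⇒(i)^i

E ⇒ L   [E -> L]
L ⇒ L^G   [L -> L ^ G]
L^G ⇒ G^G   [L -> G]
G^G ⇒ (E)^G   [G -> ( E )]
(E)^G ⇒ (L)^G   [E -> L]
(L)^G ⇒ (G)^G   [L -> G]
(G)^G ⇒ (i)^G   [G -> i]
(i)^G ⇒ (i)^i   [G -> i]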